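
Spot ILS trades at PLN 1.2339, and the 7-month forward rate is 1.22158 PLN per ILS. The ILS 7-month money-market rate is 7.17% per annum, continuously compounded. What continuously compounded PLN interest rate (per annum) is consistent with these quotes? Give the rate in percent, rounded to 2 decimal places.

5.45%

T = 7/12 years.
F/S = 1.22158/1.2339 = 0.9900154 = (growth of PLN) / (growth of ILS).
The ILS side grows by e^(0.0717×7/12) = 1.042712.
So the PLN growth factor = 1.0323009.
Take logs: ln 1.0323009 / (7/12) = 0.054497, so 5.45%.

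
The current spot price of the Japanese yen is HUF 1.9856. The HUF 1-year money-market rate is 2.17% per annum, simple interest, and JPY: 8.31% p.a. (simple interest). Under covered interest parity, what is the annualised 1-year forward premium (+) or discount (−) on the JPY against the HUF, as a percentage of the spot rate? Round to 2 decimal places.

-5.67%

T = 1 year.
F = S · g_HUF/g_JPY = 1.9856 × 1.021700/1.083100 = 1.8730381.
Annualised premium = (F − S)/S × (1/T) = (1.8730381 − 1.9856)/1.9856 ÷ 1 = -5.67%.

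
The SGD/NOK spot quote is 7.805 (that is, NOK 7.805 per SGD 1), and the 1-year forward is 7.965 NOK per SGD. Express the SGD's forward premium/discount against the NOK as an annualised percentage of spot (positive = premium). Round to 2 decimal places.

+2.05%

T = 1 year.
Period premium: (7.965 − 7.805)/7.805 = 0.0204997.
×(1/T) gives 2.05% p.a.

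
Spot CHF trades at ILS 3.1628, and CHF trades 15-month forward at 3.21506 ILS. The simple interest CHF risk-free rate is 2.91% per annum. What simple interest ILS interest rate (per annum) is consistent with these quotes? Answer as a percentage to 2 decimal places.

4.28%

T = 15/12 years.
CIP gives F = S · g_ILS/g_CHF, so g_ILS/g_CHF = 3.21506/3.1628 = 1.0165233.
CHF growth factor: 1 + 0.0291×15/12 = 1.036375.
Hence g_ILS = 1.0534993.
r = (1.0534993 − 1)/(15/12) = 0.042799 → 4.28%.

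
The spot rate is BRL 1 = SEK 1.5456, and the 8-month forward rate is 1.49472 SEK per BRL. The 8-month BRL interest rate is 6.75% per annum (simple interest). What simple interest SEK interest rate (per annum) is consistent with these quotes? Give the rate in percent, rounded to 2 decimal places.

1.59%

T = 8/12 years.
CIP gives F = S · g_SEK/g_BRL, so g_SEK/g_BRL = 1.49472/1.5456 = 0.9670807.
The BRL side grows by 1 + 0.0675×8/12 = 1.045000.
So the SEK growth factor = 1.0105993.
(1.0105993 − 1)/T = 0.015899, i.e. 1.59%.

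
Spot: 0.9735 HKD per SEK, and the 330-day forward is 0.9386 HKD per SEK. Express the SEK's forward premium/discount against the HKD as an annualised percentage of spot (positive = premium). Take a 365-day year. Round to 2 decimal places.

T = 330/365 years.
SEK trades forward at -3.58500% vs spot over the period.
×(1/T) gives -3.97% p.a.

-3.97%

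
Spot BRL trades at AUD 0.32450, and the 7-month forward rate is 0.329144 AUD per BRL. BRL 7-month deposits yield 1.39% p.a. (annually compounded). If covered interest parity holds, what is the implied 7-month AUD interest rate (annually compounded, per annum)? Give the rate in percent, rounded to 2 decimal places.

3.89%

T = 7/12 years.
By CIP, F/S equals the AUD-to-BRL growth ratio: 0.329144/0.3245 = 1.0143112.
BRL growth factor: (1 + 0.0139)^(7/12) = 1.008085.
Hence g_AUD = 1.0225119.
Annualise: 1.0225119^(12/7) − 1 = 0.038901 = 3.89%.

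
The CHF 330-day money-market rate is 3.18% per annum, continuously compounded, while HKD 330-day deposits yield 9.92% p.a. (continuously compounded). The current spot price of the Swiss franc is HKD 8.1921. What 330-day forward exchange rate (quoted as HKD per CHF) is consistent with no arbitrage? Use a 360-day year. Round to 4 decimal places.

8.7142

T = 330/360 years.
HKD growth factor: e^(0.0992×330/360) = 1.095196.
Growth of 1 CHF over T: e^(0.0318×330/360) = 1.029579.
CIP: F = S · (grow HKD)/(grow CHF) = 8.1921 × 1.095196/1.029579 = 8.714198 HKD per CHF.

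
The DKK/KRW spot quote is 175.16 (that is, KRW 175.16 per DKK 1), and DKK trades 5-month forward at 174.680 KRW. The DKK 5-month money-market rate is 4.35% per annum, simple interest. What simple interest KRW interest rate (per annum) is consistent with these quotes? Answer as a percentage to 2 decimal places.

T = 5/12 years.
By CIP, F/S equals the KRW-to-DKK growth ratio: 174.68/175.16 = 0.9972596.
The DKK side grows by 1 + 0.0435×5/12 = 1.018125.
Hence g_KRW = 1.0153349.
r = (1.0153349 − 1)/(5/12) = 0.036804 → 3.68%.

3.68%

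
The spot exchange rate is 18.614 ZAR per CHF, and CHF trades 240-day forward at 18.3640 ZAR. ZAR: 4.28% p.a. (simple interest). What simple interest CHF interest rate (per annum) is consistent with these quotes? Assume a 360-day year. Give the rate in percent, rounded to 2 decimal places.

T = 240/360 years.
F/S = 18.364/18.614 = 0.9865692 = (growth of ZAR) / (growth of CHF).
The ZAR side grows by 1 + 0.0428×240/360 = 1.0285333.
Hence g_CHF = 1.0425354.
(1.0425354 − 1)/T = 0.063803, i.e. 6.38%.

6.38%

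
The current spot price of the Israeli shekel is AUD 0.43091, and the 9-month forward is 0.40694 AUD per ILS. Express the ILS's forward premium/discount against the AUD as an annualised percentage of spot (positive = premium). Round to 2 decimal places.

-7.42%

T = 9/12 years.
Period premium: (0.40694 − 0.43091)/0.43091 = -0.0556265.
×(1/T) gives -7.42% p.a.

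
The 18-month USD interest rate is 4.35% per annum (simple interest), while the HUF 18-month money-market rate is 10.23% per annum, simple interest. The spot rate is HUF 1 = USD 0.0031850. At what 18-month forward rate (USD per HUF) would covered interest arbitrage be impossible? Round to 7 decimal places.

T = 18/12 years.
USD accumulates by 1 + 0.0435×18/12 = 1.065250.
Growth of 1 HUF over T: 1 + 0.1023×18/12 = 1.153450.
CIP: F = S · (grow USD)/(grow HUF) = 0.003185 × 1.065250/1.153450 = 0.002941455 USD per HUF.

0.0029415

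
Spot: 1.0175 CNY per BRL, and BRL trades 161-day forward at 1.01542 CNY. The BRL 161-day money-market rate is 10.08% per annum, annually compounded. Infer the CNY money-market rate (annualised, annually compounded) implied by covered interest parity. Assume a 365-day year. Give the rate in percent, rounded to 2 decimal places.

T = 161/365 years.
By CIP, F/S equals the CNY-to-BRL growth ratio: 1.01542/1.0175 = 0.9979558.
BRL growth factor: (1 + 0.1008)^(161/365) = 1.0432717.
That pins the CNY growth at 1.041139.
Annualise: 1.041139^(365/161) − 1 = 0.095705 = 9.57%.

9.57%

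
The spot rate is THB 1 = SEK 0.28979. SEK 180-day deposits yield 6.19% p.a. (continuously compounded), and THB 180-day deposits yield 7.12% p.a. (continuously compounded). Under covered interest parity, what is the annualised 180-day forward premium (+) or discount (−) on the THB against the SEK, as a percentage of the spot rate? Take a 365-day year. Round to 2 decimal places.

-0.93%

T = 180/365 years.
CIP forward (SEK per THB) = 0.28979 × 1.0309967/1.035736 = 0.28846398.
Annualised premium = (F − S)/S × (1/T) = (0.28846398 − 0.28979)/0.28979 ÷ (180/365) = -0.93%.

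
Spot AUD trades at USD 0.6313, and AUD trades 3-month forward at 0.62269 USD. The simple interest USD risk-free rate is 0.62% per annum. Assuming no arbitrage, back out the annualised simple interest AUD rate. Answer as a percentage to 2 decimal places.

T = 3/12 years.
CIP gives F = S · g_USD/g_AUD, so g_USD/g_AUD = 0.62269/0.6313 = 0.9863615.
The USD side grows by 1 + 0.0062×3/12 = 1.001550.
That pins the AUD growth at 1.0153985.
(1.0153985 − 1)/T = 0.061594, i.e. 6.16%.

6.16%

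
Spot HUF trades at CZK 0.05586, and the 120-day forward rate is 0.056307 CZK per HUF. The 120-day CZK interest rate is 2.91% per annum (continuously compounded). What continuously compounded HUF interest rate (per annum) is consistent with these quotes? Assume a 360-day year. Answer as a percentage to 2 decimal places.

0.52%

T = 120/360 years.
CIP gives F = S · g_CZK/g_HUF, so g_CZK/g_HUF = 0.056307/0.05586 = 1.0080021.
CZK growth factor: e^(0.0291×120/360) = 1.0097472.
That pins the HUF growth at 1.0017312.
Take logs: ln 1.0017312 / (120/360) = 0.005189, so 0.52%.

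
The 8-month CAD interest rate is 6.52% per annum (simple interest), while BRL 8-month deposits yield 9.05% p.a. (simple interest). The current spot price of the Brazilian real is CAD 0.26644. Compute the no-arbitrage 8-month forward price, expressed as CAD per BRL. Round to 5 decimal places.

0.26220

T = 8/12 years.
CAD accumulates by 1 + 0.0652×8/12 = 1.0434667.
Growth of 1 BRL over T: 1 + 0.0905×8/12 = 1.0603333.
So F = 0.26644 × 1.0434667 / 1.0603333 = 0.2622018 (CAD/BRL).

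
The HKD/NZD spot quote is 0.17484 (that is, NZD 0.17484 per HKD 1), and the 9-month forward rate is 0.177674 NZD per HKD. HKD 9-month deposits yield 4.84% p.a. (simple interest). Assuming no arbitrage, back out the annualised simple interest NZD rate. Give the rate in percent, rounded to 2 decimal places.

7.08%

T = 9/12 years.
F/S = 0.177674/0.17484 = 1.0162091 = (growth of NZD) / (growth of HKD).
The HKD side grows by 1 + 0.0484×9/12 = 1.036300.
That pins the NZD growth at 1.0530975.
(1.0530975 − 1)/T = 0.070797, i.e. 7.08%.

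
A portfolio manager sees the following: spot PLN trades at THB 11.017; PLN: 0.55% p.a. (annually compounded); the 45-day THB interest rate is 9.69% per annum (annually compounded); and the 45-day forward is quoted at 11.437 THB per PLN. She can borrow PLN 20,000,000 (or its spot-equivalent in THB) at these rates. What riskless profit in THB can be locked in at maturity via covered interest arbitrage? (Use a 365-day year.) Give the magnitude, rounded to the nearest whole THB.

THB 6,027,897

T = 45/365 years.
Keep in PLN, deliver into the forward: 20,000,000·1.00067645297·11.437 = THB 228,894,731.85.
Swap to THB now, deposit: 20,000,000·11.017·1.01146789035 = THB 222,866,834.96.
The quoted forward overvalues PLN, so borrow THB, buy PLN at spot, deposit the PLN at 0.55%, and sell the proceeds forward at 11.437.
Profit = 228,894,731.85 − 222,866,834.96 = THB 6,027,897.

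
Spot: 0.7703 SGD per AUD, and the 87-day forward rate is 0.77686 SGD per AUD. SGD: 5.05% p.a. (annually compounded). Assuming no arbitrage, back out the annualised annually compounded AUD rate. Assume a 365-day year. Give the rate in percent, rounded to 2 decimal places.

1.38%

T = 87/365 years.
By CIP, F/S equals the SGD-to-AUD growth ratio: 0.77686/0.7703 = 1.0085162.
The SGD side grows by (1 + 0.0505)^(87/365) = 1.0118121.
That pins the AUD growth at 1.0032681.
Annualise: 1.0032681^(365/87) − 1 = 0.013783 = 1.38%.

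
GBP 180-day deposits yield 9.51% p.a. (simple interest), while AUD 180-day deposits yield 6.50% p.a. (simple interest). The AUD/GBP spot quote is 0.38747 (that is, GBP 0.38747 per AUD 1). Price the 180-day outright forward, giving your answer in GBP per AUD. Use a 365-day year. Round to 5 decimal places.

T = 180/365 years.
GBP growth factor: 1 + 0.0951×180/365 = 1.0468986.
AUD accumulates by 1 + 0.0650×180/365 = 1.0320548.
So F = 0.38747 × 1.0468986 / 1.0320548 = 0.3930429 (GBP/AUD).

0.39304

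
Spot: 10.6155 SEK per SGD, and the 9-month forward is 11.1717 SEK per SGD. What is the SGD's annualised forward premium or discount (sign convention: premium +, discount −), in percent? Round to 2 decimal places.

T = 9/12 years.
SGD trades forward at +5.23951% vs spot over the period.
Annualise by dividing by T: 0.0523951 / (9/12) = 0.069860 → 6.99%.

+6.99%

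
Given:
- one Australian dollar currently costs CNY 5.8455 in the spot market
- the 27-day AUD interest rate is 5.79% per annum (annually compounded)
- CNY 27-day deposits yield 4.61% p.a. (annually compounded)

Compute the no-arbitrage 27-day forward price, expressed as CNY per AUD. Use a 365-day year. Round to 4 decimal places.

T = 27/365 years.
CNY growth factor: (1 + 0.0461)^(27/365) = 1.0033394.
AUD accumulates by (1 + 0.0579)^(27/365) = 1.0041723.
CIP: F = S · (grow CNY)/(grow AUD) = 5.8455 × 1.0033394/1.0041723 = 5.840652 CNY per AUD.

5.8407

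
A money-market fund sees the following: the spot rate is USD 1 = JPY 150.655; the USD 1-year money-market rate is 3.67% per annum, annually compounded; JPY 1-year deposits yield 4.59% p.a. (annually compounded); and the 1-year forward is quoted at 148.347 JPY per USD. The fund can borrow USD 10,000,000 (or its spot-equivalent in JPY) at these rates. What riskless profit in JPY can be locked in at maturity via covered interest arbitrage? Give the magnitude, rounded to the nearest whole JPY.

JPY 37,787,296

T = 1 year.
Keep in USD, deliver into the forward: 10,000,000·1.036700·148.347 = JPY 1,537,913,349.00.
Swap to JPY now, deposit: 10,000,000·150.655·1.045900 = JPY 1,575,700,645.00.
The quoted forward undervalues USD, so borrow USD, convert to JPY at spot, deposit the JPY at 4.59%, and buy USD forward at 148.347 to cover the loan.
The gap between the two covered legs is JPY 37,787,296.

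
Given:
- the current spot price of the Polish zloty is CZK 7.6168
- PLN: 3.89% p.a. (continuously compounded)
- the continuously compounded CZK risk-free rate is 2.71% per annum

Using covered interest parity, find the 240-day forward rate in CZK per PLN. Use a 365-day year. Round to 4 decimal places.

7.5579

T = 240/365 years.
CZK accumulates by e^(0.0271×240/365) = 1.0179789.
Growth of 1 PLN over T: e^(0.0389×240/365) = 1.025908.
Forward (CZK per PLN) = 7.6168 × 1.0179789 / 1.025908 = 7.557931.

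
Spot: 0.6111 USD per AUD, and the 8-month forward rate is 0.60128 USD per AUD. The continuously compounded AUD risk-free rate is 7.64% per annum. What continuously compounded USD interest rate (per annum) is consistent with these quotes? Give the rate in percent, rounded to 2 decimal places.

5.21%

T = 8/12 years.
By CIP, F/S equals the USD-to-AUD growth ratio: 0.60128/0.6111 = 0.9839306.
The AUD side grows by e^(0.0764×8/12) = 1.0522527.
That pins the USD growth at 1.0353436.
r = ln(1.0353436)/(8/12) = 0.052100 → 5.21%.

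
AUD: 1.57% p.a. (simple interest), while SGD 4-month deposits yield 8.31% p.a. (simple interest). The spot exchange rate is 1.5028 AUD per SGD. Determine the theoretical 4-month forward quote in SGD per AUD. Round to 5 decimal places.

T = 4/12 years.
AUD growth factor: 1 + 0.0157×4/12 = 1.0052333.
Growth of 1 SGD over T: 1 + 0.0831×4/12 = 1.027700.
So F = 1.5028 × 1.0052333 / 1.027700 = 1.469947 (AUD/SGD).
Quoted the other way: 1/1.469947 = 0.68030 SGD per AUD.

0.68030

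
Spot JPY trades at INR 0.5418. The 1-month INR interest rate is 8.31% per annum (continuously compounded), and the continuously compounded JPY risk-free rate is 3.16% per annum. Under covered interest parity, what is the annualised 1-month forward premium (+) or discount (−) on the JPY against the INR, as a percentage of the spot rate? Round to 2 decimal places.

T = 1/12 years.
F = S · g_INR/g_JPY = 0.5418 × 1.006949/1.0026368 = 0.5441302.
(F − S)/S ÷ T = (0.5441302 − 0.5418)/0.5418/(1/12) = 0.051610 → 5.16%.

+5.16%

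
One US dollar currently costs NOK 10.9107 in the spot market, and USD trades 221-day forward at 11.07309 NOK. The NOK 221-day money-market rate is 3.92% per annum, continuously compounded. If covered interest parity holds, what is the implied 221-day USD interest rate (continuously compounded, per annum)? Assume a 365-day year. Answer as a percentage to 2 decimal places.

T = 221/365 years.
F/S = 11.07309/10.9107 = 1.0148836 = (growth of NOK) / (growth of USD).
NOK growth factor: e^(0.0392×221/365) = 1.0240187.
So the USD growth factor = 1.0090011.
Take logs: ln 1.0090011 / (221/365) = 0.014800, so 1.48%.

1.48%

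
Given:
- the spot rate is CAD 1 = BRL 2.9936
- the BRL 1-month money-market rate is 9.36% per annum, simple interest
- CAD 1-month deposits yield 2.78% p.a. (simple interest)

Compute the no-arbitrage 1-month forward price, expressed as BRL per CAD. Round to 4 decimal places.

T = 1/12 years.
BRL growth factor: 1 + 0.0936×1/12 = 1.007800.
CAD growth factor: 1 + 0.0278×1/12 = 1.0023167.
Forward (BRL per CAD) = 2.9936 × 1.007800 / 1.0023167 = 3.009977.

3.0100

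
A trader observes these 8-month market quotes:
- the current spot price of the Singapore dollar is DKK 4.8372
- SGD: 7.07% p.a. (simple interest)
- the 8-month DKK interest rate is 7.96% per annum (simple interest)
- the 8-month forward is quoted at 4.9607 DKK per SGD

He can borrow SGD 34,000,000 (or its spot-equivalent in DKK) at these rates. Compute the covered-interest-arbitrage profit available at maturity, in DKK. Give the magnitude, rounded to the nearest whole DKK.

DKK 3,421,088

T = 8/12 years.
Keep in SGD, deliver into the forward: 34,000,000·1.04713333333·4.9607 = DKK 176,613,487.11.
Swap to DKK now, deposit: 34,000,000·4.8372·1.05306666667 = DKK 173,192,398.72.
The quoted forward overvalues SGD, so borrow DKK, buy SGD at spot, deposit the SGD at 7.07%, and sell the proceeds forward at 4.9607.
The gap between the two covered legs is DKK 3,421,088.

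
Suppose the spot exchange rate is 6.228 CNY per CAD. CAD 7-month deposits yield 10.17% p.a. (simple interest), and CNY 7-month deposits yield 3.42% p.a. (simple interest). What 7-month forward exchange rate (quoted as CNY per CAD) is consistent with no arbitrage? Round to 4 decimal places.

5.9965

T = 7/12 years.
Growth of 1 CNY over T: 1 + 0.0342×7/12 = 1.019950.
Growth of 1 CAD over T: 1 + 0.1017×7/12 = 1.059325.
So F = 6.228 × 1.019950 / 1.059325 = 5.996506 (CNY/CAD).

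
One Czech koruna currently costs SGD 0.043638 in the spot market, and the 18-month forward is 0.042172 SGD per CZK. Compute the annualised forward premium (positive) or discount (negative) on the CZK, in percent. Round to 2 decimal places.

-2.24%

T = 18/12 years.
CZK trades forward at -3.35946% vs spot over the period.
×(1/T) gives -2.24% p.a.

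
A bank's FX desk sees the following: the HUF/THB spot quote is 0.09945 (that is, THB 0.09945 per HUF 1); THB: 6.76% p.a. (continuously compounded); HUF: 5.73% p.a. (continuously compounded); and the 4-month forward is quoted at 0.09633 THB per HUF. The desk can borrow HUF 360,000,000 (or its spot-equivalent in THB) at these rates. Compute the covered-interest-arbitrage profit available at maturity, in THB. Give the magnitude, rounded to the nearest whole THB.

THB 1,270,365

T = 4/12 years.
Invest the HUF and cover forward: 360,000,000 × 1.0192835719 × 0.09633 = THB 35,347,531.13.
Convert at spot and invest in THB: 360,000,000 × 0.09945 × 1.0227891266 = THB 36,617,896.31.
The quoted forward undervalues HUF, so borrow HUF, convert to THB at spot, deposit the THB at 6.76%, and buy HUF forward at 0.09633 to cover the loan.
The gap between the two covered legs is THB 1,270,365.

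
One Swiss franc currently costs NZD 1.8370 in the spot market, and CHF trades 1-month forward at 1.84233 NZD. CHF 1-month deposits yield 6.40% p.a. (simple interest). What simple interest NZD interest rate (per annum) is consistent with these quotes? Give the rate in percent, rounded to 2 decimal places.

T = 1/12 years.
CIP gives F = S · g_NZD/g_CHF, so g_NZD/g_CHF = 1.84233/1.837 = 1.0029015.
CHF growth factor: 1 + 0.0640×1/12 = 1.0053333.
So the NZD growth factor = 1.0082503.
r = (1.0082503 − 1)/(1/12) = 0.099004 → 9.90%.

9.90%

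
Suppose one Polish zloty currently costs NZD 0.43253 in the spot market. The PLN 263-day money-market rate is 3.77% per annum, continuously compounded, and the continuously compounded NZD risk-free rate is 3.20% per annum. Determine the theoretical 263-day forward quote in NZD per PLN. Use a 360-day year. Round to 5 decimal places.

0.43073

T = 263/360 years.
NZD growth factor: e^(0.0320×263/360) = 1.0236532.
PLN accumulates by e^(0.0377×263/360) = 1.0279247.
So F = 0.43253 × 1.0236532 / 1.0279247 = 0.4307326 (NZD/PLN).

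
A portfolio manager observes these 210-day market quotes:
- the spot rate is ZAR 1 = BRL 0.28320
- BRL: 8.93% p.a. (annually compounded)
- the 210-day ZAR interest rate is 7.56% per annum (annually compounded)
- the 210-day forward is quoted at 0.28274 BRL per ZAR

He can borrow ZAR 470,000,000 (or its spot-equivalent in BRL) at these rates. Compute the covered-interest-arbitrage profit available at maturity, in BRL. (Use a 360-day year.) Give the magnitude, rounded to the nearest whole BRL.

T = 210/360 years.
Route A — deposit ZAR, sell forward: 470,000,000 × 1.04342914419 × 0.28274 = BRL 138,659,003.43.
Route B — convert at spot, deposit BRL: 470,000,000 × 0.28320 × 1.05116133335 = BRL 139,913,778.11.
The quoted forward undervalues ZAR, so borrow ZAR, convert to BRL at spot, deposit the BRL at 8.93%, and buy ZAR forward at 0.28274 to cover the loan.
Arbitrage profit = |138,659,003.43 − 139,913,778.11| = BRL 1,254,775.

BRL 1,254,775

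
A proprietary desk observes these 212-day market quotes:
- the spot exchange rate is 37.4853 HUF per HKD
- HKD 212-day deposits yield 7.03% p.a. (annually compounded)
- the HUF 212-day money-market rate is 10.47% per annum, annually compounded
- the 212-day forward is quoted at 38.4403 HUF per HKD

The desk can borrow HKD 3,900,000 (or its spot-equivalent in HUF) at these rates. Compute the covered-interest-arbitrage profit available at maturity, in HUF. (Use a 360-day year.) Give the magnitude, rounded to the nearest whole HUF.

T = 212/360 years.
Keep in HKD, deliver into the forward: 3,900,000·1.04081963384·38.4403 = HUF 156,036,733.99.
Swap to HUF now, deposit: 3,900,000·37.4853·1.06039121133 = HUF 155,021,422.43.
The quoted forward overvalues HKD, so borrow HUF, buy HKD at spot, deposit the HKD at 7.03%, and sell the proceeds forward at 38.4403.
The gap between the two covered legs is HUF 1,015,312.

HUF 1,015,312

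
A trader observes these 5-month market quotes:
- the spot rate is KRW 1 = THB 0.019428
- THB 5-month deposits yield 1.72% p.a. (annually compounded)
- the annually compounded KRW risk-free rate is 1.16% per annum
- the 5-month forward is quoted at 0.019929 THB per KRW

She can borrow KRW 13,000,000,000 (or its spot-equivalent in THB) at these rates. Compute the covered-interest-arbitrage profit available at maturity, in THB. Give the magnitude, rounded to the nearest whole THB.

T = 5/12 years.
Keep in KRW, deliver into the forward: 13,000,000,000·1.00481707993·0.019929 = THB 260,324,994.62.
Swap to THB now, deposit: 13,000,000,000·0.019428·1.00713103668 = THB 254,365,043.15.
The quoted forward overvalues KRW, so borrow THB, buy KRW at spot, deposit the KRW at 1.16%, and sell the proceeds forward at 0.019929.
The gap between the two covered legs is THB 5,959,951.

THB 5,959,951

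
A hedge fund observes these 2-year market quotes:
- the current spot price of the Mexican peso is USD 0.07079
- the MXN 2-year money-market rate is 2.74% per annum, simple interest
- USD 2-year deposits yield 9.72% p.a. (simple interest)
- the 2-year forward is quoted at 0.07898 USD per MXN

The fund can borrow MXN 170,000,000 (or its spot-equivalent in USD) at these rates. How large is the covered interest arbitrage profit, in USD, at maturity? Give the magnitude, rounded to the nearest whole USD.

USD 211,390

T = 2 years.
Invest the MXN and cover forward: 170,000,000 × 1.054800 × 0.07898 = USD 14,162,377.68.
Convert at spot and invest in USD: 170,000,000 × 0.07079 × 1.194400 = USD 14,373,767.92.
The quoted forward undervalues MXN, so borrow MXN, convert to USD at spot, deposit the USD at 9.72%, and buy MXN forward at 0.07898 to cover the loan.
Profit = 14,373,767.92 − 14,162,377.68 = USD 211,390.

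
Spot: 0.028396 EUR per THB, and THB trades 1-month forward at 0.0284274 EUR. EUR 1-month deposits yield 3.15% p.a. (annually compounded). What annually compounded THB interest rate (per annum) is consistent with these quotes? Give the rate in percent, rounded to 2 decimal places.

1.79%

T = 1/12 years.
F/S = 0.0284274/0.028396 = 1.0011058 = (growth of EUR) / (growth of THB).
The EUR side grows by (1 + 0.0315)^(1/12) = 1.0025878.
Hence g_THB = 1.0014804.
r = 1.0014804^(12/1) − 1 = 0.017910 → 1.79%.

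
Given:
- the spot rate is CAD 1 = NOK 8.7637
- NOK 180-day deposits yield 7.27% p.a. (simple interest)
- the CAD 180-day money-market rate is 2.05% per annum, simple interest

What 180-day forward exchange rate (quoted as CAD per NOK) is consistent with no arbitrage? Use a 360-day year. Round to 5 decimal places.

T = 180/360 years.
NOK accumulates by 1 + 0.0727×180/360 = 1.036350.
CAD growth factor: 1 + 0.0205×180/360 = 1.010250.
CIP: F = S · (grow NOK)/(grow CAD) = 8.7637 × 1.036350/1.010250 = 8.990112 NOK per CAD.
Quoted the other way: 1/8.990112 = 0.11123 CAD per NOK.

0.11123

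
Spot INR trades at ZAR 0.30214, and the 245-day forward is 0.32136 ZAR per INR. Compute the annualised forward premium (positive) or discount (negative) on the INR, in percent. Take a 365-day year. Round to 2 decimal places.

T = 245/365 years.
(F − S)/S = (0.32136 − 0.30214)/0.30214 = 0.0636129.
Annualise by dividing by T: 0.0636129 / (245/365) = 0.094770 → 9.48%.

+9.48%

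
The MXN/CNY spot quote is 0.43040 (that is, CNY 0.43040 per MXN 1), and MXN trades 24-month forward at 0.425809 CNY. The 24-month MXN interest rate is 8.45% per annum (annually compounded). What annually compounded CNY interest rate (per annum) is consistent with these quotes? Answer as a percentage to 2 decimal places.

T = 2 years.
CIP gives F = S · g_CNY/g_MXN, so g_CNY/g_MXN = 0.425809/0.4304 = 0.9893332.
MXN growth factor: (1 + 0.0845)^2 = 1.1761402.
That pins the CNY growth at 1.1635945.
r = 1.1635945^(1/2) − 1 = 0.078700 → 7.87%.

7.87%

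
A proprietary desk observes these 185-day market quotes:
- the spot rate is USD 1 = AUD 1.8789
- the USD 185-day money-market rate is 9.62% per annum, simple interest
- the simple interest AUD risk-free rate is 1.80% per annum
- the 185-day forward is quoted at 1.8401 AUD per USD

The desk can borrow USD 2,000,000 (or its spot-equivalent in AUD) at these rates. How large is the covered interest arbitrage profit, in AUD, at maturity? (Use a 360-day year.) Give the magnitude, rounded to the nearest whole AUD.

AUD 69,575

T = 185/360 years.
Keep in USD, deliver into the forward: 2,000,000·1.049436111·1.8401 = AUD 3,862,134.78.
Swap to AUD now, deposit: 2,000,000·1.8789·1.009250 = AUD 3,792,559.65.
The quoted forward overvalues USD, so borrow AUD, buy USD at spot, deposit the USD at 9.62%, and sell the proceeds forward at 1.8401.
Arbitrage profit = |3,862,134.78 − 3,792,559.65| = AUD 69,575.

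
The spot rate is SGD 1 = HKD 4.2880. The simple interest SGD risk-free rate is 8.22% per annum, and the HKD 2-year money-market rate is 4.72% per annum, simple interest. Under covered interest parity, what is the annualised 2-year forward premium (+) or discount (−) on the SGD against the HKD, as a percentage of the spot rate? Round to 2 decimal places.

-3.01%

T = 2 years.
CIP forward (HKD per SGD) = 4.288 × 1.094400/1.164400 = 4.0302192.
Annualised premium = (F − S)/S × (1/T) = (4.0302192 − 4.288)/4.288 ÷ 2 = -3.01%.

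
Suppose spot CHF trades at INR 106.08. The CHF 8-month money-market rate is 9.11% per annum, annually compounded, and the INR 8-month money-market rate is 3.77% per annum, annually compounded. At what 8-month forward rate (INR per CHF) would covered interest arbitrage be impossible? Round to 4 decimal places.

T = 8/12 years.
INR growth factor: (1 + 0.0377)^(8/12) = 1.024978002.
CHF accumulates by (1 + 0.0911)^(8/12) = 1.059846664.
CIP: F = S · (grow INR)/(grow CHF) = 106.08 × 1.024978002/1.059846664 = 102.589997 INR per CHF.

102.5900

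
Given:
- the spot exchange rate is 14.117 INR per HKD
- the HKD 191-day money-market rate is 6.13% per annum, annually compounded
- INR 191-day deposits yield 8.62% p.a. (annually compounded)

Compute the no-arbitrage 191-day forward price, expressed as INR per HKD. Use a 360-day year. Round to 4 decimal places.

14.2918

T = 191/360 years.
INR accumulates by (1 + 0.0862)^(191/360) = 1.04484566.
HKD accumulates by (1 + 0.0613)^(191/360) = 1.03206864.
CIP: F = S · (grow INR)/(grow HKD) = 14.117 × 1.04484566/1.03206864 = 14.291769 INR per HKD.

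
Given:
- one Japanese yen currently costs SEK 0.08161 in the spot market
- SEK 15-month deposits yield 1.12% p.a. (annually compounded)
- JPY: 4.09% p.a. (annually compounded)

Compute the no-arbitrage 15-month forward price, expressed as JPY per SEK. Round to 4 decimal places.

T = 15/12 years.
SEK accumulates by (1 + 0.0112)^(15/12) = 1.01401955.
JPY accumulates by (1 + 0.0409)^(15/12) = 1.05138375.
Forward (SEK per JPY) = 0.08161 × 1.01401955 / 1.05138375 = 0.078709734.
Invert for JPY per SEK: 1 / 0.078709734 = 12.7049.

12.7049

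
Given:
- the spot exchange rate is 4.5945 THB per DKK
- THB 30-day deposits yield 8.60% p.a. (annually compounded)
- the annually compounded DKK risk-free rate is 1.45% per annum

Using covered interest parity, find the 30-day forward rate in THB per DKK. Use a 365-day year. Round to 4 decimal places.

T = 30/365 years.
Growth of 1 THB over T: (1 + 0.0860)^(30/365) = 1.006804.
DKK growth factor: (1 + 0.0145)^(30/365) = 1.0011839.
CIP: F = S · (grow THB)/(grow DKK) = 4.5945 × 1.006804/1.0011839 = 4.620291 THB per DKK.

4.6203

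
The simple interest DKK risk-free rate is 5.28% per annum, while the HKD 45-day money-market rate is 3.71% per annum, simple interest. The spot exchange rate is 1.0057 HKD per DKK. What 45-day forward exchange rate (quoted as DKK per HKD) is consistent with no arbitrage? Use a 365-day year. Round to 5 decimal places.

T = 45/365 years.
Growth of 1 HKD over T: 1 + 0.0371×45/365 = 1.004574.
DKK growth factor: 1 + 0.0528×45/365 = 1.0065096.
CIP: F = S · (grow HKD)/(grow DKK) = 1.0057 × 1.004574/1.0065096 = 1.003766 HKD per DKK.
Quoted the other way: 1/1.003766 = 0.99625 DKK per HKD.

0.99625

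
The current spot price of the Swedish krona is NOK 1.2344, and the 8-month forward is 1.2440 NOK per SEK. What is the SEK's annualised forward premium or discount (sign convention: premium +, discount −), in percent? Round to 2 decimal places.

T = 8/12 years.
(F − S)/S = (1.2440 − 1.2344)/1.2344 = 0.0077771.
×(1/T) gives 1.17% p.a.

+1.17%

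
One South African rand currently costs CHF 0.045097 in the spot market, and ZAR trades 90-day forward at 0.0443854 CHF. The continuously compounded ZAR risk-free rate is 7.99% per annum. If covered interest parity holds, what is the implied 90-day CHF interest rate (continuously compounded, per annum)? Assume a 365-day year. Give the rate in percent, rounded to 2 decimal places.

T = 90/365 years.
F/S = 0.0443854/0.045097 = 0.9842207 = (growth of CHF) / (growth of ZAR).
The ZAR side grows by e^(0.0799×90/365) = 1.0198967.
That pins the CHF growth at 1.0038034.
Take logs: ln 1.0038034 / (90/365) = 0.015396, so 1.54%.

1.54%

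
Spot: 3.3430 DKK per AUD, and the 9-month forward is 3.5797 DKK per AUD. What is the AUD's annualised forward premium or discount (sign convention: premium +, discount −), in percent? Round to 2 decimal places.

+9.44%

T = 9/12 years.
AUD trades forward at +7.08047% vs spot over the period.
Per annum: 0.0708047 / (9/12) = 0.094406 = 9.44%.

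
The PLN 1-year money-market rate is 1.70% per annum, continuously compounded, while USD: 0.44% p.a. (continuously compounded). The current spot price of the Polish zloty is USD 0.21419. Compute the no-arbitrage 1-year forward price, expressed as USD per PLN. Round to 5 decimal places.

T = 1 year.
Growth of 1 USD over T: e^(0.0044×1) = 1.0044097.
Growth of 1 PLN over T: e^(0.0170×1) = 1.0171453.
Forward (USD per PLN) = 0.21419 × 1.0044097 / 1.0171453 = 0.2115081.

0.21151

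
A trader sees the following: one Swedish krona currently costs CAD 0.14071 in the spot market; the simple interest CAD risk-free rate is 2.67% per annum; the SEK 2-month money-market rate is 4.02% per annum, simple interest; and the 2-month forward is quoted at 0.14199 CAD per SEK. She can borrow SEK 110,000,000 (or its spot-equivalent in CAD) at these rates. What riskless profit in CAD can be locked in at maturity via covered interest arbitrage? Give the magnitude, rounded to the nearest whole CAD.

CAD 176,569

T = 2/12 years.
Invest the SEK and cover forward: 110,000,000 × 1.006700 × 0.14199 = CAD 15,723,546.63.
Convert at spot and invest in CAD: 110,000,000 × 0.14071 × 1.004450 = CAD 15,546,977.55.
The quoted forward overvalues SEK, so borrow CAD, buy SEK at spot, deposit the SEK at 4.02%, and sell the proceeds forward at 0.14199.
Profit = 15,723,546.63 − 15,546,977.55 = CAD 176,569.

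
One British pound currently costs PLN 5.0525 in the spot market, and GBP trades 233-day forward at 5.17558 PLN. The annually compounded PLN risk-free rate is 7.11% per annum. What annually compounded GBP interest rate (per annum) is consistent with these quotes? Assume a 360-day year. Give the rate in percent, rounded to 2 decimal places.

T = 233/360 years.
CIP gives F = S · g_PLN/g_GBP, so g_PLN/g_GBP = 5.17558/5.0525 = 1.0243602.
The PLN side grows by (1 + 0.0711)^(233/360) = 1.0454581.
Hence g_GBP = 1.0205962.
Annualise: 1.0205962^(360/233) − 1 = 0.032001 = 3.20%.

3.20%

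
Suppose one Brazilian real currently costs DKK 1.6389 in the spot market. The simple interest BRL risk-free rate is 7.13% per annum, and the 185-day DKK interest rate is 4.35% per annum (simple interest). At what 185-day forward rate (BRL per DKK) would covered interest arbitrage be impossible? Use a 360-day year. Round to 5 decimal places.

0.61869

T = 185/360 years.
DKK growth factor: 1 + 0.0435×185/360 = 1.0223542.
BRL growth factor: 1 + 0.0713×185/360 = 1.0366403.
So F = 1.6389 × 1.0223542 / 1.0366403 = 1.616314 (DKK/BRL).
Quoted the other way: 1/1.616314 = 0.61869 BRL per DKK.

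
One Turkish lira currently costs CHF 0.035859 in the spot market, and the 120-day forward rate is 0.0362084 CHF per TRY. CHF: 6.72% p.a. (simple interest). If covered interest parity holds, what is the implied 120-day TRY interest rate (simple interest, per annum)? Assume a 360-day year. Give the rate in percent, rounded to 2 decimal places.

T = 120/360 years.
CIP gives F = S · g_CHF/g_TRY, so g_CHF/g_TRY = 0.0362084/0.035859 = 1.0097437.
The CHF side grows by 1 + 0.0672×120/360 = 1.022400.
Hence g_TRY = 1.0125342.
r = (1.0125342 − 1)/(120/360) = 0.037603 → 3.76%.

3.76%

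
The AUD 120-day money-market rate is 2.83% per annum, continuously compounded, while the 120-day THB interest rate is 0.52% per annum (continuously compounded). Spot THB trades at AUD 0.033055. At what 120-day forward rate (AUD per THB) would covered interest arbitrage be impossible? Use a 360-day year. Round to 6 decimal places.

T = 120/360 years.
AUD growth factor: e^(0.0283×120/360) = 1.009478.
Growth of 1 THB over T: e^(0.0052×120/360) = 1.0017348.
CIP: F = S · (grow AUD)/(grow THB) = 0.033055 × 1.009478/1.0017348 = 0.03331051 AUD per THB.

0.033311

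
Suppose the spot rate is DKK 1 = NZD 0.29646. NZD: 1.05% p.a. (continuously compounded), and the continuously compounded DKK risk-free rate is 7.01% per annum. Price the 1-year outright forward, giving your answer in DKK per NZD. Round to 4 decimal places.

T = 1 year.
NZD growth factor: e^(0.0105×1) = 1.0105553.
DKK accumulates by e^(0.0701×1) = 1.0726154.
So F = 0.29646 × 1.0105553 / 1.0726154 = 0.2793072 (NZD/DKK).
Invert for DKK per NZD: 1 / 0.2793072 = 3.5803.

3.5803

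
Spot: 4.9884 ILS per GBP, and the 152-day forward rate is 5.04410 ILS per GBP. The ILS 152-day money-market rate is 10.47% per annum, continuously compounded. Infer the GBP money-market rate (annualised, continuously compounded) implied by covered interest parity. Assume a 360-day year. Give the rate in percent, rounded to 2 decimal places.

T = 152/360 years.
CIP gives F = S · g_ILS/g_GBP, so g_ILS/g_GBP = 5.0441/4.9884 = 1.0111659.
The ILS side grows by e^(0.1047×152/360) = 1.0451983.
Hence g_GBP = 1.0336566.
r = ln(1.0336566)/(152/360) = 0.078401 → 7.84%.

7.84%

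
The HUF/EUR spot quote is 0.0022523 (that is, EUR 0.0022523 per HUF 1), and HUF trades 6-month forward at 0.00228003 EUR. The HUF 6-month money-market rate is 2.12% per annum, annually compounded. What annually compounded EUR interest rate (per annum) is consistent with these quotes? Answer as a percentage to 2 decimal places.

T = 6/12 years.
By CIP, F/S equals the EUR-to-HUF growth ratio: 0.00228003/0.0022523 = 1.0123119.
HUF growth factor: (1 + 0.0212)^(6/12) = 1.0105444.
Hence g_EUR = 1.0229861.
Annualise: 1.0229861^(12/6) − 1 = 0.046501 = 4.65%.

4.65%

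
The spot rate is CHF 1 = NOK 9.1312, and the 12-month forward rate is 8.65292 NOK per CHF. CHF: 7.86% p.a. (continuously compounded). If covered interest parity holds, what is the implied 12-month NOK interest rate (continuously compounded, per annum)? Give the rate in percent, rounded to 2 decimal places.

2.48%

T = 1 year.
F/S = 8.65292/9.1312 = 0.9476213 = (growth of NOK) / (growth of CHF).
CHF growth factor: e^(0.0786×1) = 1.0817715.
Hence g_NOK = 1.0251097.
Take logs: ln 1.0251097 / 1 = 0.024800, so 2.48%.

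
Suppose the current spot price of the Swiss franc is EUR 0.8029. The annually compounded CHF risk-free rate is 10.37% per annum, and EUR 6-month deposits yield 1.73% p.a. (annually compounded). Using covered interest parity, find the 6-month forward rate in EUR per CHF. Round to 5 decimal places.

0.77083

T = 6/12 years.
EUR growth factor: (1 + 0.0173)^(6/12) = 1.0086129.
Growth of 1 CHF over T: (1 + 0.1037)^(6/12) = 1.0505713.
CIP: F = S · (grow EUR)/(grow CHF) = 0.8029 × 1.0086129/1.0505713 = 0.7708333 EUR per CHF.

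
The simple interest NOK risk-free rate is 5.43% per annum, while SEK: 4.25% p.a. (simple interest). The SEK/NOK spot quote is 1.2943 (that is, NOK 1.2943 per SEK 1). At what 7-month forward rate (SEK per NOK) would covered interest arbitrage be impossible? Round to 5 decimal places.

0.76746

T = 7/12 years.
NOK growth factor: 1 + 0.0543×7/12 = 1.031675.
SEK growth factor: 1 + 0.0425×7/12 = 1.0247917.
CIP: F = S · (grow NOK)/(grow SEK) = 1.2943 × 1.031675/1.0247917 = 1.302994 NOK per SEK.
Invert for SEK per NOK: 1 / 1.302994 = 0.76746.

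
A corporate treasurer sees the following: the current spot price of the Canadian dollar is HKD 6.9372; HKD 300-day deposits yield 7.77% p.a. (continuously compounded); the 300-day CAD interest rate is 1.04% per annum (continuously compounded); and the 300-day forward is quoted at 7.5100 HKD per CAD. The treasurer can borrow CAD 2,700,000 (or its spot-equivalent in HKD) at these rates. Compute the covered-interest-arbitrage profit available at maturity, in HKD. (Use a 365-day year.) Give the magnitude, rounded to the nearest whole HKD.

T = 300/365 years.
Invest the CAD and cover forward: 2,700,000 × 1.0085845832 × 7.5100 = HKD 20,451,069.59.
Convert at spot and invest in HKD: 2,700,000 × 6.9372 × 1.0659463687 = HKD 19,965,644.50.
The quoted forward overvalues CAD, so borrow HKD, buy CAD at spot, deposit the CAD at 1.04%, and sell the proceeds forward at 7.5100.
Arbitrage profit = |20,451,069.59 − 19,965,644.50| = HKD 485,425.

HKD 485,425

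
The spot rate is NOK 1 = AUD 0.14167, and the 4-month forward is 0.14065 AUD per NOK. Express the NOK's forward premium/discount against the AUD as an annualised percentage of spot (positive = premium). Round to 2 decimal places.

T = 4/12 years.
(F − S)/S = (0.14065 − 0.14167)/0.14167 = -0.0071998.
Annualise by dividing by T: -0.0071998 / (4/12) = -0.021599 → -2.16%.

-2.16%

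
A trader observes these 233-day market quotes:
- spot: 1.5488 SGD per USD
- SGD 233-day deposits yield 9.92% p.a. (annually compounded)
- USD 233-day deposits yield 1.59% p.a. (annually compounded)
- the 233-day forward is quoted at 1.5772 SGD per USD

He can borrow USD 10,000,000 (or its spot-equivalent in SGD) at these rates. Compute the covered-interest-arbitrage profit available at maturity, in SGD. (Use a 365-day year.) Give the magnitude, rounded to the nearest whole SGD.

T = 233/365 years.
Route A — deposit USD, sell forward: 10,000,000 × 1.0101208901 × 1.5772 = SGD 15,931,626.68.
Route B — convert at spot, deposit SGD: 10,000,000 × 1.5488 × 1.062237373 = SGD 16,451,932.43.
The quoted forward undervalues USD, so borrow USD, convert to SGD at spot, deposit the SGD at 9.92%, and buy USD forward at 1.5772 to cover the loan.
Profit = 16,451,932.43 − 15,931,626.68 = SGD 520,306.

SGD 520,306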